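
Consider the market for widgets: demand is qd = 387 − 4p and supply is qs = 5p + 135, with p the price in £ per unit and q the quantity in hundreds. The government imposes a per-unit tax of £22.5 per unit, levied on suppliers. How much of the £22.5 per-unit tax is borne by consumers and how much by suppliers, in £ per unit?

Before the tax: set 387 − 4p = 5p + 135 → p* = £28, q* = 275.
With the tax collected from suppliers, supply shifts: qs = 5(p − 22.5) + 135.
Solving gives q = 225 with consumers paying £40.5 and suppliers receiving £18 (the £22.5 wedge).
Burden on consumers: £12.5; on suppliers: £10. (They sum to £22.5.)
The less price-elastic side of the market bears the larger share of a per-unit tax.

Consumers bear £12.5 per unit; suppliers bear £10 per unit.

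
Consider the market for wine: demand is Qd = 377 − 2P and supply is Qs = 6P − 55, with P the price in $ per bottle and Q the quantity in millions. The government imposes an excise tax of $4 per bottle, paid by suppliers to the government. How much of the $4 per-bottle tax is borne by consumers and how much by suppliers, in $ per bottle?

Before the tax: set 377 − 2P = 6P − 55 → P* = $54, Q* = 269.
With the tax collected from suppliers, supply shifts: Qs = 6(P − 4) − 55.
New equilibrium: consumers pay $57, suppliers receive $53, Q = 263. (Wedge: Pb − Ps = 4.)
Burden on consumers: $3; on suppliers: $1. (They sum to $4.)

Consumers bear $3 per bottle; suppliers bear $1 per bottle.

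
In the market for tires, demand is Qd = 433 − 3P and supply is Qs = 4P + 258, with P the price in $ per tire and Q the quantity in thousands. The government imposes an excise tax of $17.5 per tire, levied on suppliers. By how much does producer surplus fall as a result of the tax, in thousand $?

Without the tax, 433 − 3P = 4P + 258 gives 7P = 175, so P* = $25 and Q* = 358.
With the tax collected from suppliers, supply shifts: Qs = 4(P − 17.5) + 258.
New equilibrium: buyers pay $35, suppliers receive $17.5, Q = 328. (Wedge: Pb − Ps = 17.5.)
ΔPS is the trapezoid between Q = 328 and Q = 358 of height $7.5: ½ · (358 + 328) · 7.5 = $2572.5.

Producer surplus falls by $2572.5 thousand.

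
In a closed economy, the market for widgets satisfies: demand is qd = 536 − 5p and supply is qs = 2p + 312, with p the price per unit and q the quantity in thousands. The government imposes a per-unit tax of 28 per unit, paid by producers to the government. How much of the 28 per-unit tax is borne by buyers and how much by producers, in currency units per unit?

Without the tax, 536 − 5p = 2p + 312 gives 7p = 224, so p* = 32 and q* = 376.
With the tax collected from producers, supply shifts: qs = 2(p − 28) + 312.
New equilibrium: buyers pay 40, producers receive 12, q = 336. (Wedge: pb − ps = 28.)
Burden on buyers: 8; on producers: 20. (They sum to 28.)
The less price-elastic side of the market bears the larger share of a per-unit tax.

Buyers bear 8 per unit; producers bear 20 per unit.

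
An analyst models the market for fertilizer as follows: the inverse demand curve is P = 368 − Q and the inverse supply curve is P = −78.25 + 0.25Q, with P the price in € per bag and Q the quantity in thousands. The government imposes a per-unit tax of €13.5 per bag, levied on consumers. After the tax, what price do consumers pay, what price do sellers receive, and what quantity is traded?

Inverting to Q(P) form: Qd = 368 − P; Qs = 4P + 313.
Before the tax: set 368 − P = 4P + 313 → P* = €11, Q* = 357.
With the tax collected from consumers, demand (in seller-price terms) shifts: Qd = 368 − (P + 13.5).
New equilibrium: consumers pay €21.8, sellers receive €8.3, Q = 346.2. (Wedge: Pb − Ps = 13.5.)
The less price-elastic side of the market bears the larger share of a per-unit tax.

Consumers pay €21.8; sellers receive €8.3; quantity = 346.2.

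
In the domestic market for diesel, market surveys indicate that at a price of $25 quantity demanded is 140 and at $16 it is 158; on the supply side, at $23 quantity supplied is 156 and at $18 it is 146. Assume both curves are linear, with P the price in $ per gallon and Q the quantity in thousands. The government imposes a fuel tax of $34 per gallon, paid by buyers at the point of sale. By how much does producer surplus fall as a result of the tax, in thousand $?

Producer surplus falls by $2261 thousand.

Demand slope: (158 − 140)/(16 − 25) = -2, so Qd = 190 − 2P.
Supply slope: (146 − 156)/(18 − 23) = 2, so Qs = 2P + 110.
Before the tax: set 190 − 2P = 2P + 110 → P* = $20, Q* = 150.
With the tax collected from buyers, demand (in seller-price terms) shifts: Qd = 190 − 2(P + 34).
New equilibrium: buyers pay $37, suppliers receive $3, Q = 116. (Wedge: Pb − Ps = 34.)
ΔPS is the trapezoid between Q = 116 and Q = 150 of height $17: ½ · (150 + 116) · 17 = $2261.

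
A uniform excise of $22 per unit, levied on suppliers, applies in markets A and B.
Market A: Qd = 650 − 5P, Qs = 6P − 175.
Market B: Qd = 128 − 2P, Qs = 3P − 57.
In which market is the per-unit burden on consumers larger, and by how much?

Market A: pre-tax P* = $75, Q* = 275; post-tax Q = 215; per-unit burden on consumers = $12.
Market B: pre-tax P* = $37, Q* = 54; post-tax Q = 27.6; per-unit burden on consumers = $13.2.
Difference: $12 vs $13.2 → market B is larger by $1.2.

Market B, by $1.2.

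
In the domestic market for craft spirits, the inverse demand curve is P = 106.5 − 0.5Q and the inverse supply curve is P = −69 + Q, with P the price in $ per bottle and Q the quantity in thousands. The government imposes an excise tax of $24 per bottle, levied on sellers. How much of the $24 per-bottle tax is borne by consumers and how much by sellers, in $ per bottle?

Inverting to Q(P) form: Qd = 213 − 2P; Qs = P + 69.
Before the tax: set 213 − 2P = P + 69 → P* = $48, Q* = 117.
With the tax collected from sellers, supply shifts: Qs = (P − 24) + 69.
New equilibrium: consumers pay $56, sellers receive $32, Q = 101. (Wedge: Pb − Ps = 24.)
Burden on consumers: $8; on sellers: $16. (They sum to $24.)
The less price-elastic side of the market bears the larger share of a per-unit tax.

Consumers bear $8 per bottle; sellers bear $16 per bottle.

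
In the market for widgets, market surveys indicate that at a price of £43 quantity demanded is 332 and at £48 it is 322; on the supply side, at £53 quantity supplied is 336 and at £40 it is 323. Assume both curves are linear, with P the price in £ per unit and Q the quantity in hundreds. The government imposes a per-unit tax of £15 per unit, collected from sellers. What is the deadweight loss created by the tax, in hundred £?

Deadweight loss = £75 hundred.

Demand slope: (322 − 332)/(48 − 43) = -2, so Qd = 418 − 2P.
Supply slope: (323 − 336)/(40 − 53) = 1, so Qs = P + 283.
Without the tax, 418 − 2P = P + 283 gives 3P = 135, so P* = £45 and Q* = 328.
With the tax collected from sellers, supply shifts: Qs = (P − 15) + 283.
New equilibrium: buyers pay £50, sellers receive £35, Q = 318. (Wedge: Pb − Ps = 15.)
Quantity falls by |ΔQ| = |328 − 318| = 10.
DWL = ½ · t · |ΔQ| = ½ · 15 · 10 = £75.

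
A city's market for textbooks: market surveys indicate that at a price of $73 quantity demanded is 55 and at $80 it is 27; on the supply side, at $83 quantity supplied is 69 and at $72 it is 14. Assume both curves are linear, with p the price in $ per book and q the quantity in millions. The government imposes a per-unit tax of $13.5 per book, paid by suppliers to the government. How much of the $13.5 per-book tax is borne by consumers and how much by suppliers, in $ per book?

Consumers bear $7.5 per book; suppliers bear $6 per book.

Demand slope: (27 − 55)/(80 − 73) = -4, so qd = 347 − 4p.
Supply slope: (14 − 69)/(72 − 83) = 5, so qs = 5p − 346.
Before the tax: set 347 − 4p = 5p − 346 → p* = $77, q* = 39.
With the tax collected from suppliers, supply shifts: qs = 5(p − 13.5) − 346.
New equilibrium: consumers pay $84.5, suppliers receive $71, q = 9. (Wedge: pb − ps = 13.5.)
Burden on consumers: $7.5; on suppliers: $6. (They sum to $13.5.)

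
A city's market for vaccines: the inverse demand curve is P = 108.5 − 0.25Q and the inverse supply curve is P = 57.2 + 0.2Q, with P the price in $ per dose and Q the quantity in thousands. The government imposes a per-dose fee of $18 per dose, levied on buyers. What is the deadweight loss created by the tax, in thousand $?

Deadweight loss = $360 thousand.

Rewrite in direct form: Qd = 434 − 4P and Qs = 5P − 286.
Without the tax, 434 − 4P = 5P − 286 gives 9P = 720, so P* = $80 and Q* = 114.
With the tax collected from buyers, demand (in seller-price terms) shifts: Qd = 434 − 4(P + 18).
New equilibrium: buyers pay $90, sellers receive $72, Q = 74. (Wedge: Pb − Ps = 18.)
Quantity falls by |ΔQ| = |114 − 74| = 40.
DWL = ½ · t · |ΔQ| = ½ · 18 · 40 = $360.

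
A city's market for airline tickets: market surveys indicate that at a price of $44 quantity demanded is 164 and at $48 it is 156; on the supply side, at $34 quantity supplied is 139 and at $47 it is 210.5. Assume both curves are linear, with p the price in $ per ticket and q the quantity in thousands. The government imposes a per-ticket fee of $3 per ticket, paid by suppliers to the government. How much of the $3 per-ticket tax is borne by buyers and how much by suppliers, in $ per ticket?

Demand slope: (156 − 164)/(48 − 44) = -2, so qd = 252 − 2p.
Supply slope: (210.5 − 139)/(47 − 34) = 5.5, so qs = 5.5p − 48.
Without the tax, 252 − 2p = 5.5p − 48 gives 7.5p = 300, so p* = $40 and q* = 172.
With the tax collected from suppliers, supply shifts: qs = 5.5(p − 3) − 48.
New equilibrium: buyers pay $42.2, suppliers receive $39.2, q = 167.6. (Wedge: pb − ps = 3.)
Burden on buyers: $2.2; on suppliers: $0.8. (They sum to $3.)
The less price-elastic side of the market bears the larger share of a per-unit tax.

Buyers bear $2.2 per ticket; suppliers bear $0.8 per ticket.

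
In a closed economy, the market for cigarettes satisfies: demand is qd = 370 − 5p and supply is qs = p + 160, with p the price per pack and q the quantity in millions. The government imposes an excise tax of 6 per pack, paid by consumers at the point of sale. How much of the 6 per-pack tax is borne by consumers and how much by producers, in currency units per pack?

Before the tax: set 370 − 5p = p + 160 → p* = 35, q* = 195.
With the tax collected from consumers, demand (in seller-price terms) shifts: qd = 370 − 5(p + 6).
New equilibrium: consumers pay 36, producers receive 30, q = 190. (Wedge: pb − ps = 6.)
Burden on consumers: 1; on producers: 5. (They sum to 6.)
The less price-elastic side of the market bears the larger share of a per-unit tax.

Consumers bear 1 per pack; producers bear 5 per pack.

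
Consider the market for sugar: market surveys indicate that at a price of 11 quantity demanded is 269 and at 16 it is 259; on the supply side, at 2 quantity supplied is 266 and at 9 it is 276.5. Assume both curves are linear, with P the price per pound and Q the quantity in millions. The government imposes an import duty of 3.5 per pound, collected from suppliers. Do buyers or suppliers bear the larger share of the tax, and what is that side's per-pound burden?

Demand slope: (259 − 269)/(16 − 11) = -2, so Qd = 291 − 2P.
Supply slope: (276.5 − 266)/(9 − 2) = 1.5, so Qs = 1.5P + 263.
Before the tax: set 291 − 2P = 1.5P + 263 → P* = 8, Q* = 275.
With the tax collected from suppliers, supply shifts: Qs = 1.5(P − 3.5) + 263.
New equilibrium: buyers pay 9.5, suppliers receive 6, Q = 272. (Wedge: Pb − Ps = 3.5.)
Per-pound burden: buyers 1.5, suppliers 2.
Suppliers take the larger share because supply is less price-elastic here (demand slope 2 vs supply slope 1.5).

Suppliers bear the larger share: 2 per pound.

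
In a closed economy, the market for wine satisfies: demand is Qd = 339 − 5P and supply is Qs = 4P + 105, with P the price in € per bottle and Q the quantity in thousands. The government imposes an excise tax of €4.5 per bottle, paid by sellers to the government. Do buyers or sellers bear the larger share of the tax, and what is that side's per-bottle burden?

Sellers bear the larger share: €2.5 per bottle.

Without the tax, 339 − 5P = 4P + 105 gives 9P = 234, so P* = €26 and Q* = 209.
With the tax collected from sellers, supply shifts: Qs = 4(P − 4.5) + 105.
New equilibrium: buyers pay €28, sellers receive €23.5, Q = 199. (Wedge: Pb − Ps = 4.5.)
Per-bottle burden: buyers €2, sellers €2.5.
Sellers take the larger share because supply is less price-elastic here (demand slope 5 vs supply slope 4).
The less price-elastic side of the market bears the larger share of a per-unit tax.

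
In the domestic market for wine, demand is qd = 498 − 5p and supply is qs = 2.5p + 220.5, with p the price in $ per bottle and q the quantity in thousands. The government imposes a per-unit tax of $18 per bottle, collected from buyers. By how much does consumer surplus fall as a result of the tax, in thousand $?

Consumer surplus falls by $1788 thousand.

Before the tax: set 498 − 5p = 2.5p + 220.5 → p* = $37, q* = 313.
With the tax collected from buyers, demand (in seller-price terms) shifts: qd = 498 − 5(p + 18).
Solving gives q = 283 with buyers paying $43 and sellers receiving $25 (the $18 wedge).
ΔCS is the trapezoid between Q = 283 and Q = 313 of height $6: ½ · (313 + 283) · 6 = $1788.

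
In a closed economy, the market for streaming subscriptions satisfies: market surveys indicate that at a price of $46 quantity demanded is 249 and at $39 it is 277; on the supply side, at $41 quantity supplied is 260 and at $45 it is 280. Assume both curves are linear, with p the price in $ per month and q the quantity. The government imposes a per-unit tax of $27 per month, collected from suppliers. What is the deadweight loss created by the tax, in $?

Demand slope: (277 − 249)/(39 − 46) = -4, so qd = 433 − 4p.
Supply slope: (280 − 260)/(45 − 41) = 5, so qs = 5p + 55.
Before the tax: set 433 − 4p = 5p + 55 → p* = $42, q* = 265.
With the tax collected from suppliers, supply shifts: qs = 5(p − 27) + 55.
Solving gives q = 205 with consumers paying $57 and suppliers receiving $30 (the $27 wedge).
Quantity falls by |ΔQ| = |265 − 205| = 60.
DWL = ½ · t · |ΔQ| = ½ · 27 · 60 = $810.

Deadweight loss = $810.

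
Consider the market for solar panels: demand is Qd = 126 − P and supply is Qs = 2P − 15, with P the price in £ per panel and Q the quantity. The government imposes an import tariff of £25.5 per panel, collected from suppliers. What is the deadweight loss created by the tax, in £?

Without the tax, 126 − P = 2P − 15 gives 3P = 141, so P* = £47 and Q* = 79.
With the tax collected from suppliers, supply shifts: Qs = 2(P − 25.5) − 15.
Solving gives Q = 62 with buyers paying £64 and suppliers receiving £38.5 (the £25.5 wedge).
Quantity falls by |ΔQ| = |79 − 62| = 17.
DWL = ½ · t · |ΔQ| = ½ · 25.5 · 17 = £216.75.

Deadweight loss = £216.75.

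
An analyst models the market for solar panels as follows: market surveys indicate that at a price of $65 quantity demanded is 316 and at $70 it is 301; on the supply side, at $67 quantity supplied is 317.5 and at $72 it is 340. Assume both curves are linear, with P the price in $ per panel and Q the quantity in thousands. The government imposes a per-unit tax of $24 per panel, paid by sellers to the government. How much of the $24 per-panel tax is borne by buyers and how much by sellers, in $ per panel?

Buyers bear $14.4 per panel; sellers bear $9.6 per panel.

Demand slope: (301 − 316)/(70 − 65) = -3, so Qd = 511 − 3P.
Supply slope: (340 − 317.5)/(72 − 67) = 4.5, so Qs = 4.5P + 16.
Without the tax, 511 − 3P = 4.5P + 16 gives 7.5P = 495, so P* = $66 and Q* = 313.
With the tax collected from sellers, supply shifts: Qs = 4.5(P − 24) + 16.
New equilibrium: buyers pay $80.4, sellers receive $56.4, Q = 269.8. (Wedge: Pb − Ps = 24.)
Burden on buyers: $14.4; on sellers: $9.6. (They sum to $24.)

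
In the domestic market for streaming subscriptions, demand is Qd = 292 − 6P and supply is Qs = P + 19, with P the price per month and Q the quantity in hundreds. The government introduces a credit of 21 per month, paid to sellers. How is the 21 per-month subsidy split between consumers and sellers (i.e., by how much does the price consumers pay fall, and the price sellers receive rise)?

Without the subsidy, 292 − 6P = P + 19 gives 7P = 273, so P* = 39 and Q* = 58.
With a per-unit subsidy paid to sellers, each receives P + 21 per unit sold, so supply becomes Qs = (P + 21) + 19.
New equilibrium: consumers pay 36, sellers receive 57, Q = 76. (Wedge: Pb − Ps = −21.)
Gain to consumers: 3; to sellers: 18. (They sum to 21.)

Consumers gain 3 per month; sellers gain 18 per month.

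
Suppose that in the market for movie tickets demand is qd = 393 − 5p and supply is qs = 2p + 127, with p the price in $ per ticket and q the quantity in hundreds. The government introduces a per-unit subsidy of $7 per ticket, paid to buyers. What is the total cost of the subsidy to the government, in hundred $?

Without the subsidy, 393 − 5p = 2p + 127 gives 7p = 266, so p* = $38 and q* = 203.
With a per-unit subsidy paid to buyers, each effectively pays p − 7, so demand becomes qd = 393 − 5(p − 7).
Solving gives q = 213 with buyers paying $36 and sellers receiving $43 (the $7 wedge).
Outlay = t · Q = 7 · 213 = $1491.

Government outlay = $1491 hundred.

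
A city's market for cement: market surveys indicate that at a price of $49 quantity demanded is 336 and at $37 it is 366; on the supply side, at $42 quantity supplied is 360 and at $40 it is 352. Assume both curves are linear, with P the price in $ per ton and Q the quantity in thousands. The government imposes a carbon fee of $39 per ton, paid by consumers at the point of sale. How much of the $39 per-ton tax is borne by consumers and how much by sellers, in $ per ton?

Demand slope: (366 − 336)/(37 − 49) = -2.5, so Qd = 458.5 − 2.5P.
Supply slope: (352 − 360)/(40 − 42) = 4, so Qs = 4P + 192.
Before the tax: set 458.5 − 2.5P = 4P + 192 → P* = $41, Q* = 356.
With the tax collected from consumers, demand (in seller-price terms) shifts: Qd = 458.5 − 2.5(P + 39).
Solving gives Q = 296 with consumers paying $65 and sellers receiving $26 (the $39 wedge).
Burden on consumers: $24; on sellers: $15. (They sum to $39.)
The less price-elastic side of the market bears the larger share of a per-unit tax.

Consumers bear $24 per ton; sellers bear $15 per ton.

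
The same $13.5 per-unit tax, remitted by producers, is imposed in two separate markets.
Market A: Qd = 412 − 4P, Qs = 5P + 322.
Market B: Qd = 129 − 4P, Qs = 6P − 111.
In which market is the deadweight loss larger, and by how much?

Market A: pre-tax P* = $10, Q* = 372; post-tax Q = 342; deadweight loss = $202.5.
Market B: pre-tax P* = $24, Q* = 33; post-tax Q = 0.6; deadweight loss = $218.7.
Difference: $202.5 vs $218.7 → market B is larger by $16.2.

Market B, by $16.2.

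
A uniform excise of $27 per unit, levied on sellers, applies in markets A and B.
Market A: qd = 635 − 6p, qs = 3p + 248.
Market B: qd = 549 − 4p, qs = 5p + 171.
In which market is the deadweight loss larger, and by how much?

Market B, by $81.

Market A: pre-tax p* = $43, q* = 377; post-tax q = 323; deadweight loss = $729.
Market B: pre-tax p* = $42, q* = 381; post-tax q = 321; deadweight loss = $810.
Difference: $729 vs $810 → market B is larger by $81.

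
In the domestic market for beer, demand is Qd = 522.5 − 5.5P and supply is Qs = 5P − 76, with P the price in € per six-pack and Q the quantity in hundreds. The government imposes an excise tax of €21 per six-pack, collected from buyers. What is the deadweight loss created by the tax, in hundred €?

Without the tax, 522.5 − 5.5P = 5P − 76 gives 10.5P = 598.5, so P* = €57 and Q* = 209.
With the tax collected from buyers, demand (in seller-price terms) shifts: Qd = 522.5 − 5.5(P + 21).
Solving gives Q = 154 with buyers paying €67 and suppliers receiving €46 (the €21 wedge).
Quantity falls by |ΔQ| = |209 − 154| = 55.
DWL = ½ · t · |ΔQ| = ½ · 21 · 55 = €577.5.

Deadweight loss = €577.5 hundred.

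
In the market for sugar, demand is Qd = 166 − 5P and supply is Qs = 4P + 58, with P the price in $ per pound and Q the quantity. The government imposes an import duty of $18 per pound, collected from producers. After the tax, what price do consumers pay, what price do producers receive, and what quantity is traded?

Without the tax, 166 − 5P = 4P + 58 gives 9P = 108, so P* = $12 and Q* = 106.
With the tax collected from producers, supply shifts: Qs = 4(P − 18) + 58.
Solving gives Q = 66 with consumers paying $20 and producers receiving $2 (the $18 wedge).

Consumers pay $20; producers receive $2; quantity = 66.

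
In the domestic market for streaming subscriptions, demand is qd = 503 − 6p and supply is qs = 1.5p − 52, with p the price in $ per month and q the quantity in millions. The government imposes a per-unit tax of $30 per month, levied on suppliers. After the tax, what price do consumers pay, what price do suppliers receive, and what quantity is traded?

Consumers pay $80; suppliers receive $50; quantity = 23.

Before the tax: set 503 − 6p = 1.5p − 52 → p* = $74, q* = 59.
With the tax collected from suppliers, supply shifts: qs = 1.5(p − 30) − 52.
Solving gives q = 23 with consumers paying $80 and suppliers receiving $50 (the $30 wedge).
The less price-elastic side of the market bears the larger share of a per-unit tax.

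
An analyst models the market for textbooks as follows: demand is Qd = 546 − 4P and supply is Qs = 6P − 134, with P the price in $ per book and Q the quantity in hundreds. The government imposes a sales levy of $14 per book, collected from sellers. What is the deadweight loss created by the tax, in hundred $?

Deadweight loss = $235.2 hundred.

Without the tax, 546 − 4P = 6P − 134 gives 10P = 680, so P* = $68 and Q* = 274.
With the tax collected from sellers, supply shifts: Qs = 6(P − 14) − 134.
Solving gives Q = 240.4 with buyers paying $76.4 and sellers receiving $62.4 (the $14 wedge).
Quantity falls by |ΔQ| = |274 − 240.4| = 33.6.
DWL = ½ · t · |ΔQ| = ½ · 14 · 33.6 = $235.2.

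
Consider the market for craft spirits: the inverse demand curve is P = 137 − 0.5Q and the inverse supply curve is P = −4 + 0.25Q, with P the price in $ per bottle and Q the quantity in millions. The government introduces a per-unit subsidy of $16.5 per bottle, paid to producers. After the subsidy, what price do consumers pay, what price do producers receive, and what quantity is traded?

Consumers pay $32; producers receive $48.5; quantity = 210.

Rewrite in direct form: Qd = 274 − 2P and Qs = 4P + 16.
Before the subsidy: set 274 − 2P = 4P + 16 → P* = $43, Q* = 188.
With a per-unit subsidy paid to producers, each receives P + 16.5 per unit sold, so supply becomes Qs = 4(P + 16.5) + 16.
Solving gives Q = 210 with consumers paying $32 and producers receiving $48.5 (the $16.5 wedge).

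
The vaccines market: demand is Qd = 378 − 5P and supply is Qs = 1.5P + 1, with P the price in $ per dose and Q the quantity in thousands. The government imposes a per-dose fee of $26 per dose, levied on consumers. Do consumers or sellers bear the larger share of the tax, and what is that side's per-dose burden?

Sellers bear the larger share: $20 per dose.

Without the tax, 378 − 5P = 1.5P + 1 gives 6.5P = 377, so P* = $58 and Q* = 88.
With the tax collected from consumers, demand (in seller-price terms) shifts: Qd = 378 − 5(P + 26).
New equilibrium: consumers pay $64, sellers receive $38, Q = 58. (Wedge: Pb − Ps = 26.)
Per-dose burden: consumers $6, sellers $20.
Sellers take the larger share because supply is less price-elastic here (demand slope 5 vs supply slope 1.5).
The less price-elastic side of the market bears the larger share of a per-unit tax.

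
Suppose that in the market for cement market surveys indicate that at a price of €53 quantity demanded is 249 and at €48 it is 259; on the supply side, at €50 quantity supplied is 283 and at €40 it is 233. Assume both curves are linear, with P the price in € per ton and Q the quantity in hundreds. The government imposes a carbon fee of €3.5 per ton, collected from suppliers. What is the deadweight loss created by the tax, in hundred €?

Deadweight loss = €8.75 hundred.

Demand slope: (259 − 249)/(48 − 53) = -2, so Qd = 355 − 2P.
Supply slope: (233 − 283)/(40 − 50) = 5, so Qs = 5P + 33.
Without the tax, 355 − 2P = 5P + 33 gives 7P = 322, so P* = €46 and Q* = 263.
With the tax collected from suppliers, supply shifts: Qs = 5(P − 3.5) + 33.
New equilibrium: buyers pay €48.5, suppliers receive €45, Q = 258. (Wedge: Pb − Ps = 3.5.)
Quantity falls by |ΔQ| = |263 − 258| = 5.
DWL = ½ · t · |ΔQ| = ½ · 3.5 · 5 = €8.75.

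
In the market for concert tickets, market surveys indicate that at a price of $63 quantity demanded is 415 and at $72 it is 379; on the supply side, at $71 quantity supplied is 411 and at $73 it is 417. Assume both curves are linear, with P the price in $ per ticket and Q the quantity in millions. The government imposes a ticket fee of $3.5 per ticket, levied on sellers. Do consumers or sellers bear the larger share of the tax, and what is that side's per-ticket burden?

Sellers bear the larger share: $2 per ticket.

Demand slope: (379 − 415)/(72 − 63) = -4, so Qd = 667 − 4P.
Supply slope: (417 − 411)/(73 − 71) = 3, so Qs = 3P + 198.
Before the tax: set 667 − 4P = 3P + 198 → P* = $67, Q* = 399.
With the tax collected from sellers, supply shifts: Qs = 3(P − 3.5) + 198.
Solving gives Q = 393 with consumers paying $68.5 and sellers receiving $65 (the $3.5 wedge).
Per-ticket burden: consumers $1.5, sellers $2.
Sellers take the larger share because supply is less price-elastic here (demand slope 4 vs supply slope 3).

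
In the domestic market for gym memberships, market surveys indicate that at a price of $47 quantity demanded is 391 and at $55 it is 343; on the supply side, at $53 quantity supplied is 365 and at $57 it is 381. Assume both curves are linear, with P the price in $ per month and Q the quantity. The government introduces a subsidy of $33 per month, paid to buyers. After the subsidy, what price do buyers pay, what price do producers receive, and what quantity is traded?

Buyers pay $38.8; producers receive $71.8; quantity = 440.2.

Demand slope: (343 − 391)/(55 − 47) = -6, so Qd = 673 − 6P.
Supply slope: (381 − 365)/(57 − 53) = 4, so Qs = 4P + 153.
Before the subsidy: set 673 − 6P = 4P + 153 → P* = $52, Q* = 361.
With a per-unit subsidy paid to buyers, each effectively pays P − 33, so demand becomes Qd = 673 − 6(P − 33).
New equilibrium: buyers pay $38.8, producers receive $71.8, Q = 440.2. (Wedge: Pb − Ps = −33.)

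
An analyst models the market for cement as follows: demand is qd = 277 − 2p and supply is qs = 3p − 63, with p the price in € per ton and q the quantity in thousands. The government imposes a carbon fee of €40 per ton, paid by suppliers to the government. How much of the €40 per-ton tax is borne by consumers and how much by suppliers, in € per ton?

Before the tax: set 277 − 2p = 3p − 63 → p* = €68, q* = 141.
With the tax collected from suppliers, supply shifts: qs = 3(p − 40) − 63.
New equilibrium: consumers pay €92, suppliers receive €52, q = 93. (Wedge: pb − ps = 40.)
Burden on consumers: €24; on suppliers: €16. (They sum to €40.)

Consumers bear €24 per ton; suppliers bear €16 per ton.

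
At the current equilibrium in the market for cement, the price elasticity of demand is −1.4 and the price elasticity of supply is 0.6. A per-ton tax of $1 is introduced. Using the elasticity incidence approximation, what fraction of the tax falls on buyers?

Buyers' share ≈ 0.3.

Incidence ratio: buyers' share ≈ εs / (εs + |εd|) = 0.6 / (0.6 + 1.4) = 0.3.
Supply is the less elastic side, so buyers bear the smaller share.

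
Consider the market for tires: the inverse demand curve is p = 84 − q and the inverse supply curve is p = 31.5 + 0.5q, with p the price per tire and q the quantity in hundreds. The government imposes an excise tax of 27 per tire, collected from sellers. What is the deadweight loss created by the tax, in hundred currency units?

Rewrite in direct form: qd = 84 − p and qs = 2p − 63.
Before the tax: set 84 − p = 2p − 63 → p* = 49, q* = 35.
With the tax collected from sellers, supply shifts: qs = 2(p − 27) − 63.
New equilibrium: consumers pay 67, sellers receive 40, q = 17. (Wedge: pb − ps = 27.)
Quantity falls by |ΔQ| = |35 − 17| = 18.
DWL = ½ · t · |ΔQ| = ½ · 27 · 18 = 243.

Deadweight loss = 243 hundred.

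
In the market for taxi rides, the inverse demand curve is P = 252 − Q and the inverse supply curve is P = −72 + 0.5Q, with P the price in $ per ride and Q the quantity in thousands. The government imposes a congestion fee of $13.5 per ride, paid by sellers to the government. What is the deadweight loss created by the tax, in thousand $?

Inverting to Q(P) form: Qd = 252 − P; Qs = 2P + 144.
Before the tax: set 252 − P = 2P + 144 → P* = $36, Q* = 216.
With the tax collected from sellers, supply shifts: Qs = 2(P − 13.5) + 144.
Solving gives Q = 207 with buyers paying $45 and sellers receiving $31.5 (the $13.5 wedge).
Quantity falls by |ΔQ| = |216 − 207| = 9.
DWL = ½ · t · |ΔQ| = ½ · 13.5 · 9 = $60.75.

Deadweight loss = $60.75 thousand.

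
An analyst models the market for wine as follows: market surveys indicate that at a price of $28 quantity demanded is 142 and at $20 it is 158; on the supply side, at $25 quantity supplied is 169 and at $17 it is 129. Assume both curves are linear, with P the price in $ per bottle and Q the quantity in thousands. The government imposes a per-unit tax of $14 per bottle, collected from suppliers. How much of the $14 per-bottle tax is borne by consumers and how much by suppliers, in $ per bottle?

Demand slope: (158 − 142)/(20 − 28) = -2, so Qd = 198 − 2P.
Supply slope: (129 − 169)/(17 − 25) = 5, so Qs = 5P + 44.
Without the tax, 198 − 2P = 5P + 44 gives 7P = 154, so P* = $22 and Q* = 154.
With the tax collected from suppliers, supply shifts: Qs = 5(P − 14) + 44.
New equilibrium: consumers pay $32, suppliers receive $18, Q = 134. (Wedge: Pb − Ps = 14.)
Burden on consumers: $10; on suppliers: $4. (They sum to $14.)

Consumers bear $10 per bottle; suppliers bear $4 per bottle.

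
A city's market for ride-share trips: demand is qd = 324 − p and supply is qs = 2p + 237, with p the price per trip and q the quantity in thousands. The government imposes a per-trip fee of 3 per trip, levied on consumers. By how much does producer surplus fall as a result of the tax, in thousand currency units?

Producer surplus falls by 294 thousand.

Without the tax, 324 − p = 2p + 237 gives 3p = 87, so p* = 29 and q* = 295.
With the tax collected from consumers, demand (in seller-price terms) shifts: qd = 324 − (p + 3).
Solving gives q = 293 with consumers paying 31 and producers receiving 28 (the 3 wedge).
ΔPS is the trapezoid between Q = 293 and Q = 295 of height 1: ½ · (295 + 293) · 1 = 294.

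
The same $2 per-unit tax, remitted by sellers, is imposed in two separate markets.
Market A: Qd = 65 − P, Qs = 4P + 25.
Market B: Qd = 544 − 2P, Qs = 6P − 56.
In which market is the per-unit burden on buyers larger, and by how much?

Market A, by $0.1.

Market A: pre-tax P* = $8, Q* = 57; post-tax Q = 55.4; per-unit burden on buyers = $1.6.
Market B: pre-tax P* = $75, Q* = 394; post-tax Q = 391; per-unit burden on buyers = $1.5.
Difference: $1.6 vs $1.5 → market A is larger by $0.1.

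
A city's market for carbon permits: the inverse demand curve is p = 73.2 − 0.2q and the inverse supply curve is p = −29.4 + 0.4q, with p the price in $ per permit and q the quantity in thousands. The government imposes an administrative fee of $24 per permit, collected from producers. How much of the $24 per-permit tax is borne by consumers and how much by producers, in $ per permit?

Consumers bear $8 per permit; producers bear $16 per permit.

Inverting to q(p) form: qd = 366 − 5p; qs = 2.5p + 73.5.
Before the tax: set 366 − 5p = 2.5p + 73.5 → p* = $39, q* = 171.
With the tax collected from producers, supply shifts: qs = 2.5(p − 24) + 73.5.
New equilibrium: consumers pay $47, producers receive $23, q = 131. (Wedge: pb − ps = 24.)
Burden on consumers: $8; on producers: $16. (They sum to $24.)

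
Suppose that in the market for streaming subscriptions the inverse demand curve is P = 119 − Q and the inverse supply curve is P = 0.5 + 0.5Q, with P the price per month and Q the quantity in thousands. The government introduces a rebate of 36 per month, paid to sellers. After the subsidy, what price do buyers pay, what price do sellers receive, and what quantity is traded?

Inverting to Q(P) form: Qd = 119 − P; Qs = 2P − 1.
Before the subsidy: set 119 − P = 2P − 1 → P* = 40, Q* = 79.
With a per-unit subsidy paid to sellers, each receives P + 36 per unit sold, so supply becomes Qs = 2(P + 36) − 1.
New equilibrium: buyers pay 16, sellers receive 52, Q = 103. (Wedge: Pb − Ps = −36.)

Buyers pay 16; sellers receive 52; quantity = 103.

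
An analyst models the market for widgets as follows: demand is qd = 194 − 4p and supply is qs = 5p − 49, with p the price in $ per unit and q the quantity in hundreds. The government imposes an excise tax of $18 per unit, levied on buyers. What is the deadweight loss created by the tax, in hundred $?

Before the tax: set 194 − 4p = 5p − 49 → p* = $27, q* = 86.
With the tax collected from buyers, demand (in seller-price terms) shifts: qd = 194 − 4(p + 18).
New equilibrium: buyers pay $37, suppliers receive $19, q = 46. (Wedge: pb − ps = 18.)
Quantity falls by |ΔQ| = |86 − 46| = 40.
DWL = ½ · t · |ΔQ| = ½ · 18 · 40 = $360.

Deadweight loss = $360 hundred.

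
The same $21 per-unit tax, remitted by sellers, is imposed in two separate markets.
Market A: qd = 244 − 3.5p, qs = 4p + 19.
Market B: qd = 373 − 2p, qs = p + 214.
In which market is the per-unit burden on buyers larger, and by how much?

Market A, by $4.2.

Market A: pre-tax p* = $30, q* = 139; post-tax q = 99.8; per-unit burden on buyers = $11.2.
Market B: pre-tax p* = $53, q* = 267; post-tax q = 253; per-unit burden on buyers = $7.
Difference: $11.2 vs $7 → market A is larger by $4.2.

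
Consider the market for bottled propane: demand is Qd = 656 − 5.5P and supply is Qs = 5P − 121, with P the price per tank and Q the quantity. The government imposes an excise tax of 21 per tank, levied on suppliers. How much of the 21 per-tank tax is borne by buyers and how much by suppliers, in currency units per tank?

Buyers bear 10 per tank; suppliers bear 11 per tank.

Without the tax, 656 − 5.5P = 5P − 121 gives 10.5P = 777, so P* = 74 and Q* = 249.
With the tax collected from suppliers, supply shifts: Qs = 5(P − 21) − 121.
New equilibrium: buyers pay 84, suppliers receive 63, Q = 194. (Wedge: Pb − Ps = 21.)
Burden on buyers: 10; on suppliers: 11. (They sum to 21.)
The less price-elastic side of the market bears the larger share of a per-unit tax.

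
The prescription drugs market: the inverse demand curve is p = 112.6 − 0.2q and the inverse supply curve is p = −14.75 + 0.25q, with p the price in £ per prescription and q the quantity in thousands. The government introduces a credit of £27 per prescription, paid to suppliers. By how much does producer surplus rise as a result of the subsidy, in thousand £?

Rewrite in direct form: qd = 563 − 5p and qs = 4p + 59.
Without the subsidy, 563 − 5p = 4p + 59 gives 9p = 504, so p* = £56 and q* = 283.
With a per-unit subsidy paid to suppliers, each receives p + 27 per unit sold, so supply becomes qs = 4(p + 27) + 59.
Solving gives q = 343 with consumers paying £44 and suppliers receiving £71 (the £27 wedge).
ΔPS is the trapezoid between Q = 343 and Q = 283 of height £15: ½ · (283 + 343) · 15 = £4695.

Producer surplus rises by £4695 thousand.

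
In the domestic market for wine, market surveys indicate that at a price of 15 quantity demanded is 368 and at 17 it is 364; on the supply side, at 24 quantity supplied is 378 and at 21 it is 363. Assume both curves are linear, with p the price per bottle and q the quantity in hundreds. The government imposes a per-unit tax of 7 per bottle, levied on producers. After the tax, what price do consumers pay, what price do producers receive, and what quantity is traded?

Consumers pay 25; producers receive 18; quantity = 348.

Demand slope: (364 − 368)/(17 − 15) = -2, so qd = 398 − 2p.
Supply slope: (363 − 378)/(21 − 24) = 5, so qs = 5p + 258.
Without the tax, 398 − 2p = 5p + 258 gives 7p = 140, so p* = 20 and q* = 358.
With the tax collected from producers, supply shifts: qs = 5(p − 7) + 258.
New equilibrium: consumers pay 25, producers receive 18, q = 348. (Wedge: pb − ps = 7.)
The less price-elastic side of the market bears the larger share of a per-unit tax.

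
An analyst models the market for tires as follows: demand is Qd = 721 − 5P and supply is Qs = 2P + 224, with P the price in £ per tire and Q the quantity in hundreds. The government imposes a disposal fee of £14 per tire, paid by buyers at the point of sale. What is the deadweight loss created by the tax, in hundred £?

Deadweight loss = £140 hundred.

Before the tax: set 721 − 5P = 2P + 224 → P* = £71, Q* = 366.
With the tax collected from buyers, demand (in seller-price terms) shifts: Qd = 721 − 5(P + 14).
New equilibrium: buyers pay £75, producers receive £61, Q = 346. (Wedge: Pb − Ps = 14.)
Quantity falls by |ΔQ| = |366 − 346| = 20.
DWL = ½ · t · |ΔQ| = ½ · 14 · 20 = £140.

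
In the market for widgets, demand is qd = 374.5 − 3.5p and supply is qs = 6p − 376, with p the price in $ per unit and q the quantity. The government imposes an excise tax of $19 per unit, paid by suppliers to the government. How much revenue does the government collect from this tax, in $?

Before the tax: set 374.5 − 3.5p = 6p − 376 → p* = $79, q* = 98.
With the tax collected from suppliers, supply shifts: qs = 6(p − 19) − 376.
Solving gives q = 56 with buyers paying $91 and suppliers receiving $72 (the $19 wedge).
Revenue = t · Q = 19 · 56 = $1064.

Tax revenue = $1064.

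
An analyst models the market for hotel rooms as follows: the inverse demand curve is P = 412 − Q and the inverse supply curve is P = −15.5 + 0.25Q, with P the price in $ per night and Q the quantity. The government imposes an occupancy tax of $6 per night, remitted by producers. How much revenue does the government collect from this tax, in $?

Rewrite in direct form: Qd = 412 − P and Qs = 4P + 62.
Without the tax, 412 − P = 4P + 62 gives 5P = 350, so P* = $70 and Q* = 342.
With the tax collected from producers, supply shifts: Qs = 4(P − 6) + 62.
New equilibrium: buyers pay $74.8, producers receive $68.8, Q = 337.2. (Wedge: Pb − Ps = 6.)
Revenue = t · Q = 6 · 337.2 = $2023.2.

Tax revenue = $2023.2.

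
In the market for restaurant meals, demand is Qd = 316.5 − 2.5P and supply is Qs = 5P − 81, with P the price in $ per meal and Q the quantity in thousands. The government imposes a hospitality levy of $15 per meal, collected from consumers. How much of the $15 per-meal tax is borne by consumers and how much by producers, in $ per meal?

Without the tax, 316.5 − 2.5P = 5P − 81 gives 7.5P = 397.5, so P* = $53 and Q* = 184.
With the tax collected from consumers, demand (in seller-price terms) shifts: Qd = 316.5 − 2.5(P + 15).
Solving gives Q = 159 with consumers paying $63 and producers receiving $48 (the $15 wedge).
Burden on consumers: $10; on producers: $5. (They sum to $15.)

Consumers bear $10 per meal; producers bear $5 per meal.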